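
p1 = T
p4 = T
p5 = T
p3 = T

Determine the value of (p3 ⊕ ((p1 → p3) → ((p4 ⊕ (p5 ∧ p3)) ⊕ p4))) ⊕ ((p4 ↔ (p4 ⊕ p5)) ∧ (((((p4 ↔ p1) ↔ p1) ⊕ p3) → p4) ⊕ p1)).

Substituting p1=T, p4=T, p5=T, p3=T:
p1 → p3 = T → T = T
p5 ∧ p3 = T ∧ T = T
p4 ⊕ (p5 ∧ p3) = T ⊕ T = F
(p4 ⊕ (p5 ∧ p3)) ⊕ p4 = F ⊕ T = T
(p1 → p3) → ((p4 ⊕ (p5 ∧ p3)) ⊕ p4) = T → T = T
p3 ⊕ ((p1 → p3) → ((p4 ⊕ (p5 ∧ p3)) ⊕ p4)) = T ⊕ T = F
p4 ⊕ p5 = T ⊕ T = F
p4 ↔ (p4 ⊕ p5) = T ↔ F = F
p4 ↔ p1 = T ↔ T = T
(p4 ↔ p1) ↔ p1 = T ↔ T = T
((p4 ↔ p1) ↔ p1) ⊕ p3 = T ⊕ T = F
(((p4 ↔ p1) ↔ p1) ⊕ p3) → p4 = F → T = T
((((p4 ↔ p1) ↔ p1) ⊕ p3) → p4) ⊕ p1 = T ⊕ T = F
(p4 ↔ (p4 ⊕ p5)) ∧ (((((p4 ↔ p1) ↔ p1) ⊕ p3) → p4) ⊕ p1) = F ∧ F = F
(p3 ⊕ ((p1 → p3) → ((p4 ⊕ (p5 ∧ p3)) ⊕ p4))) ⊕ ((p4 ↔ (p4 ⊕ p5)) ∧ (((((p4 ↔ p1) ↔ p1) ⊕ p3) → p4) ⊕ p1)) = F ⊕ F = F

F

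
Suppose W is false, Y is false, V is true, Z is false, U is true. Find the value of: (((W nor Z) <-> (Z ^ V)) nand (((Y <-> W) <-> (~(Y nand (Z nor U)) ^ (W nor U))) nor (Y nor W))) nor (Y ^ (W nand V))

0

W nor Z = 0 nor 0 = 1
Z ^ V = 0 ^ 1 = 1
(W nor Z) <-> (Z ^ V) = 1 <-> 1 = 1
Y <-> W = 0 <-> 0 = 1
Z nor U = 0 nor 1 = 0
Y nand (Z nor U) = 0 nand 0 = 1
~(Y nand (Z nor U)) = ~1 = 0
W nor U = 0 nor 1 = 0
~(Y nand (Z nor U)) ^ (W nor U) = 0 ^ 0 = 0
(Y <-> W) <-> (~(Y nand (Z nor U)) ^ (W nor U)) = 1 <-> 0 = 0
Y nor W = 0 nor 0 = 1
((Y <-> W) <-> (~(Y nand (Z nor U)) ^ (W nor U))) nor (Y nor W) = 0 nor 1 = 0
((W nor Z) <-> (Z ^ V)) nand (((Y <-> W) <-> (~(Y nand (Z nor U)) ^ (W nor U))) nor (Y nor W)) = 1 nand 0 = 1
W nand V = 0 nand 1 = 1
Y ^ (W nand V) = 0 ^ 1 = 1
(((W nor Z) <-> (Z ^ V)) nand (((Y <-> W) <-> (~(Y nand (Z nor U)) ^ (W nor U))) nor (Y nor W))) nor (Y ^ (W nand V)) = 1 nor 1 = 0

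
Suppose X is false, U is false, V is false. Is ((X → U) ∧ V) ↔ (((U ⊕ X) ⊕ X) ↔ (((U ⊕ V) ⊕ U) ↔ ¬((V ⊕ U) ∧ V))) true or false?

X → U = F → F = T
(X → U) ∧ V = T ∧ F = F
U ⊕ X = F ⊕ F = F
(U ⊕ X) ⊕ X = F ⊕ F = F
U ⊕ V = F ⊕ F = F
(U ⊕ V) ⊕ U = F ⊕ F = F
V ⊕ U = F ⊕ F = F
(V ⊕ U) ∧ V = F ∧ F = F
¬((V ⊕ U) ∧ V) = ¬F = T
((U ⊕ V) ⊕ U) ↔ ¬((V ⊕ U) ∧ V) = F ↔ T = F
((U ⊕ X) ⊕ X) ↔ (((U ⊕ V) ⊕ U) ↔ ¬((V ⊕ U) ∧ V)) = F ↔ F = T
((X → U) ∧ V) ↔ (((U ⊕ X) ⊕ X) ↔ (((U ⊕ V) ⊕ U) ↔ ¬((V ⊕ U) ∧ V))) = F ↔ T = F

F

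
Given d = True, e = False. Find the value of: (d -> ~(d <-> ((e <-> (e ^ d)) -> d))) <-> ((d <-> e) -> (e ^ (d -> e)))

e ^ d = False ^ True = True
e <-> (e ^ d) = False <-> True = False
(e <-> (e ^ d)) -> d = False -> True = True
d <-> ((e <-> (e ^ d)) -> d) = True <-> True = True
~(d <-> ((e <-> (e ^ d)) -> d)) = ~True = False
d -> ~(d <-> ((e <-> (e ^ d)) -> d)) = True -> False = False
d <-> e = True <-> False = False
d -> e = True -> False = False
e ^ (d -> e) = False ^ False = False
(d <-> e) -> (e ^ (d -> e)) = False -> False = True
(d -> ~(d <-> ((e <-> (e ^ d)) -> d))) <-> ((d <-> e) -> (e ^ (d -> e))) = False <-> True = False

False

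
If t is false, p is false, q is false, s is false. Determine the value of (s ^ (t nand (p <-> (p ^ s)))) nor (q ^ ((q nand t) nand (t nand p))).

Substituting t=F, p=F, q=F, s=F:
p ^ s = F ^ F = F
p <-> (p ^ s) = F <-> F = T
t nand (p <-> (p ^ s)) = F nand T = T
s ^ (t nand (p <-> (p ^ s))) = F ^ T = T
q nand t = F nand F = T
t nand p = F nand F = T
(q nand t) nand (t nand p) = T nand T = F
q ^ ((q nand t) nand (t nand p)) = F ^ F = F
(s ^ (t nand (p <-> (p ^ s)))) nor (q ^ ((q nand t) nand (t nand p))) = T nor F = F

F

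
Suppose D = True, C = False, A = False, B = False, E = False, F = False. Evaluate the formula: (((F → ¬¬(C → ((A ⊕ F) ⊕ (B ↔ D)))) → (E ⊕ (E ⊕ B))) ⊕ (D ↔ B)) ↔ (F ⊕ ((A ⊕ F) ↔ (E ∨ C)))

A ⊕ F = False ⊕ False = False
B ↔ D = False ↔ True = False
(A ⊕ F) ⊕ (B ↔ D) = False ⊕ False = False
C → ((A ⊕ F) ⊕ (B ↔ D)) = False → False = True
¬(C → ((A ⊕ F) ⊕ (B ↔ D))) = ¬True = False
¬¬(C → ((A ⊕ F) ⊕ (B ↔ D))) = ¬False = True
F → ¬¬(C → ((A ⊕ F) ⊕ (B ↔ D))) = False → True = True
E ⊕ B = False ⊕ False = False
E ⊕ (E ⊕ B) = False ⊕ False = False
(F → ¬¬(C → ((A ⊕ F) ⊕ (B ↔ D)))) → (E ⊕ (E ⊕ B)) = True → False = False
D ↔ B = True ↔ False = False
((F → ¬¬(C → ((A ⊕ F) ⊕ (B ↔ D)))) → (E ⊕ (E ⊕ B))) ⊕ (D ↔ B) = False ⊕ False = False
A ⊕ F = False ⊕ False = False
E ∨ C = False ∨ False = False
(A ⊕ F) ↔ (E ∨ C) = False ↔ False = True
F ⊕ ((A ⊕ F) ↔ (E ∨ C)) = False ⊕ True = True
(((F → ¬¬(C → ((A ⊕ F) ⊕ (B ↔ D)))) → (E ⊕ (E ⊕ B))) ⊕ (D ↔ B)) ↔ (F ⊕ ((A ⊕ F) ↔ (E ∨ C))) = False ↔ True = False

False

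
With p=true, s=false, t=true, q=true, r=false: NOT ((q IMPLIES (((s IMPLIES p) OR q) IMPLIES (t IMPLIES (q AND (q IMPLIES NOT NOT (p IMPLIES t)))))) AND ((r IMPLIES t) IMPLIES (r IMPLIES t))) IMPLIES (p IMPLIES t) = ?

Substituting p=true, s=false, t=true, q=true, r=false:
s IMPLIES p = false IMPLIES true = true
(s IMPLIES p) OR q = true OR true = true
p IMPLIES t = true IMPLIES true = true
NOT (p IMPLIES t) = NOT true = false
NOT NOT (p IMPLIES t) = NOT false = true
q IMPLIES NOT NOT (p IMPLIES t) = true IMPLIES true = true
q AND (q IMPLIES NOT NOT (p IMPLIES t)) = true AND true = true
t IMPLIES (q AND (q IMPLIES NOT NOT (p IMPLIES t))) = true IMPLIES true = true
((s IMPLIES p) OR q) IMPLIES (t IMPLIES (q AND (q IMPLIES NOT NOT (p IMPLIES t)))) = true IMPLIES true = true
q IMPLIES (((s IMPLIES p) OR q) IMPLIES (t IMPLIES (q AND (q IMPLIES NOT NOT (p IMPLIES t))))) = true IMPLIES true = true
r IMPLIES t = false IMPLIES true = true
r IMPLIES t = false IMPLIES true = true
(r IMPLIES t) IMPLIES (r IMPLIES t) = true IMPLIES true = true
(q IMPLIES (((s IMPLIES p) OR q) IMPLIES (t IMPLIES (q AND (q IMPLIES NOT NOT (p IMPLIES t)))))) AND ((r IMPLIES t) IMPLIES (r IMPLIES t)) = true AND true = true
NOT ((q IMPLIES (((s IMPLIES p) OR q) IMPLIES (t IMPLIES (q AND (q IMPLIES NOT NOT (p IMPLIES t)))))) AND ((r IMPLIES t) IMPLIES (r IMPLIES t))) = NOT true = false
p IMPLIES t = true IMPLIES true = true
NOT ((q IMPLIES (((s IMPLIES p) OR q) IMPLIES (t IMPLIES (q AND (q IMPLIES NOT NOT (p IMPLIES t)))))) AND ((r IMPLIES t) IMPLIES (r IMPLIES t))) IMPLIES (p IMPLIES t) = false IMPLIES true = true

true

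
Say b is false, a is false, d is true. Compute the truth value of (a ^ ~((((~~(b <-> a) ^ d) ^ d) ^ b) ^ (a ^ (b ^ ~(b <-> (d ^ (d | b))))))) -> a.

True

b <-> a = False <-> False = True
~(b <-> a) = ~True = False
~~(b <-> a) = ~False = True
~~(b <-> a) ^ d = True ^ True = False
(~~(b <-> a) ^ d) ^ d = False ^ True = True
((~~(b <-> a) ^ d) ^ d) ^ b = True ^ False = True
d | b = True | False = True
d ^ (d | b) = True ^ True = False
b <-> (d ^ (d | b)) = False <-> False = True
~(b <-> (d ^ (d | b))) = ~True = False
b ^ ~(b <-> (d ^ (d | b))) = False ^ False = False
a ^ (b ^ ~(b <-> (d ^ (d | b)))) = False ^ False = False
(((~~(b <-> a) ^ d) ^ d) ^ b) ^ (a ^ (b ^ ~(b <-> (d ^ (d | b))))) = True ^ False = True
~((((~~(b <-> a) ^ d) ^ d) ^ b) ^ (a ^ (b ^ ~(b <-> (d ^ (d | b)))))) = ~True = False
a ^ ~((((~~(b <-> a) ^ d) ^ d) ^ b) ^ (a ^ (b ^ ~(b <-> (d ^ (d | b)))))) = False ^ False = False
(a ^ ~((((~~(b <-> a) ^ d) ^ d) ^ b) ^ (a ^ (b ^ ~(b <-> (d ^ (d | b))))))) -> a = False -> False = True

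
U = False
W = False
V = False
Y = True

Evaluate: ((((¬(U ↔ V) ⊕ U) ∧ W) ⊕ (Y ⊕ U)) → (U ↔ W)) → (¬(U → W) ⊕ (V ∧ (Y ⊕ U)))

U ↔ V = False ↔ False = True
¬(U ↔ V) = ¬True = False
¬(U ↔ V) ⊕ U = False ⊕ False = False
(¬(U ↔ V) ⊕ U) ∧ W = False ∧ False = False
Y ⊕ U = True ⊕ False = True
((¬(U ↔ V) ⊕ U) ∧ W) ⊕ (Y ⊕ U) = False ⊕ True = True
U ↔ W = False ↔ False = True
(((¬(U ↔ V) ⊕ U) ∧ W) ⊕ (Y ⊕ U)) → (U ↔ W) = True → True = True
U → W = False → False = True
¬(U → W) = ¬True = False
Y ⊕ U = True ⊕ False = True
V ∧ (Y ⊕ U) = False ∧ True = False
¬(U → W) ⊕ (V ∧ (Y ⊕ U)) = False ⊕ False = False
((((¬(U ↔ V) ⊕ U) ∧ W) ⊕ (Y ⊕ U)) → (U ↔ W)) → (¬(U → W) ⊕ (V ∧ (Y ⊕ U))) = True → False = False

False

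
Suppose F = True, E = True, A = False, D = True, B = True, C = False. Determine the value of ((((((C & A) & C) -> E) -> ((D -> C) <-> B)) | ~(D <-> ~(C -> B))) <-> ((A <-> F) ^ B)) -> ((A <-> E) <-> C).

C & A = False & False = False
(C & A) & C = False & False = False
((C & A) & C) -> E = False -> True = True
D -> C = True -> False = False
(D -> C) <-> B = False <-> True = False
(((C & A) & C) -> E) -> ((D -> C) <-> B) = True -> False = False
C -> B = False -> True = True
~(C -> B) = ~True = False
D <-> ~(C -> B) = True <-> False = False
~(D <-> ~(C -> B)) = ~False = True
((((C & A) & C) -> E) -> ((D -> C) <-> B)) | ~(D <-> ~(C -> B)) = False | True = True
A <-> F = False <-> True = False
(A <-> F) ^ B = False ^ True = True
(((((C & A) & C) -> E) -> ((D -> C) <-> B)) | ~(D <-> ~(C -> B))) <-> ((A <-> F) ^ B) = True <-> True = True
A <-> E = False <-> True = False
(A <-> E) <-> C = False <-> False = True
((((((C & A) & C) -> E) -> ((D -> C) <-> B)) | ~(D <-> ~(C -> B))) <-> ((A <-> F) ^ B)) -> ((A <-> E) <-> C) = True -> True = True

True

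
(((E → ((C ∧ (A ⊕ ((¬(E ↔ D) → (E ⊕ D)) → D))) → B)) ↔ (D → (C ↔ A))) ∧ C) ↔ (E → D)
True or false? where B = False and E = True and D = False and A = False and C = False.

E ↔ D = True ↔ False = False
¬(E ↔ D) = ¬False = True
E ⊕ D = True ⊕ False = True
¬(E ↔ D) → (E ⊕ D) = True → True = True
(¬(E ↔ D) → (E ⊕ D)) → D = True → False = False
A ⊕ ((¬(E ↔ D) → (E ⊕ D)) → D) = False ⊕ False = False
C ∧ (A ⊕ ((¬(E ↔ D) → (E ⊕ D)) → D)) = False ∧ False = False
(C ∧ (A ⊕ ((¬(E ↔ D) → (E ⊕ D)) → D))) → B = False → False = True
E → ((C ∧ (A ⊕ ((¬(E ↔ D) → (E ⊕ D)) → D))) → B) = True → True = True
C ↔ A = False ↔ False = True
D → (C ↔ A) = False → True = True
(E → ((C ∧ (A ⊕ ((¬(E ↔ D) → (E ⊕ D)) → D))) → B)) ↔ (D → (C ↔ A)) = True ↔ True = True
((E → ((C ∧ (A ⊕ ((¬(E ↔ D) → (E ⊕ D)) → D))) → B)) ↔ (D → (C ↔ A))) ∧ C = True ∧ False = False
E → D = True → False = False
(((E → ((C ∧ (A ⊕ ((¬(E ↔ D) → (E ⊕ D)) → D))) → B)) ↔ (D → (C ↔ A))) ∧ C) ↔ (E → D) = False ↔ False = True

True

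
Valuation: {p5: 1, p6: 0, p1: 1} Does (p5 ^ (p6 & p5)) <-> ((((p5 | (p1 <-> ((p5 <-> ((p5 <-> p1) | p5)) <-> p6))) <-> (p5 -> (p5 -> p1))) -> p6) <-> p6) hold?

p6 & p5 = 0 & 1 = 0
p5 ^ (p6 & p5) = 1 ^ 0 = 1
p5 <-> p1 = 1 <-> 1 = 1
(p5 <-> p1) | p5 = 1 | 1 = 1
p5 <-> ((p5 <-> p1) | p5) = 1 <-> 1 = 1
(p5 <-> ((p5 <-> p1) | p5)) <-> p6 = 1 <-> 0 = 0
p1 <-> ((p5 <-> ((p5 <-> p1) | p5)) <-> p6) = 1 <-> 0 = 0
p5 | (p1 <-> ((p5 <-> ((p5 <-> p1) | p5)) <-> p6)) = 1 | 0 = 1
p5 -> p1 = 1 -> 1 = 1
p5 -> (p5 -> p1) = 1 -> 1 = 1
(p5 | (p1 <-> ((p5 <-> ((p5 <-> p1) | p5)) <-> p6))) <-> (p5 -> (p5 -> p1)) = 1 <-> 1 = 1
((p5 | (p1 <-> ((p5 <-> ((p5 <-> p1) | p5)) <-> p6))) <-> (p5 -> (p5 -> p1))) -> p6 = 1 -> 0 = 0
(((p5 | (p1 <-> ((p5 <-> ((p5 <-> p1) | p5)) <-> p6))) <-> (p5 -> (p5 -> p1))) -> p6) <-> p6 = 0 <-> 0 = 1
(p5 ^ (p6 & p5)) <-> ((((p5 | (p1 <-> ((p5 <-> ((p5 <-> p1) | p5)) <-> p6))) <-> (p5 -> (p5 -> p1))) -> p6) <-> p6) = 1 <-> 1 = 1

1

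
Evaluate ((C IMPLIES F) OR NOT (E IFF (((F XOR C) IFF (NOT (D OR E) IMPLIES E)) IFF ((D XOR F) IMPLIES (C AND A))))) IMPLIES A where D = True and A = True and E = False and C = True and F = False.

Substituting D=True, A=True, E=False, C=True, F=False:
C IMPLIES F = True IMPLIES False = False
F XOR C = False XOR True = True
D OR E = True OR False = True
NOT (D OR E) = NOT True = False
NOT (D OR E) IMPLIES E = False IMPLIES False = True
(F XOR C) IFF (NOT (D OR E) IMPLIES E) = True IFF True = True
D XOR F = True XOR False = True
C AND A = True AND True = True
(D XOR F) IMPLIES (C AND A) = True IMPLIES True = True
((F XOR C) IFF (NOT (D OR E) IMPLIES E)) IFF ((D XOR F) IMPLIES (C AND A)) = True IFF True = True
E IFF (((F XOR C) IFF (NOT (D OR E) IMPLIES E)) IFF ((D XOR F) IMPLIES (C AND A))) = False IFF True = False
NOT (E IFF (((F XOR C) IFF (NOT (D OR E) IMPLIES E)) IFF ((D XOR F) IMPLIES (C AND A)))) = NOT False = True
(C IMPLIES F) OR NOT (E IFF (((F XOR C) IFF (NOT (D OR E) IMPLIES E)) IFF ((D XOR F) IMPLIES (C AND A)))) = False OR True = True
((C IMPLIES F) OR NOT (E IFF (((F XOR C) IFF (NOT (D OR E) IMPLIES E)) IFF ((D XOR F) IMPLIES (C AND A))))) IMPLIES A = True IMPLIES True = True

True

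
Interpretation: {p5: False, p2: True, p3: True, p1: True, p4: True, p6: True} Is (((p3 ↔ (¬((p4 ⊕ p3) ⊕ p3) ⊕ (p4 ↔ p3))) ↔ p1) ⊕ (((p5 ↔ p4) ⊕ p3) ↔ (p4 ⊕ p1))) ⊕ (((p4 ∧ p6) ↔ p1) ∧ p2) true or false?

False

p4 ⊕ p3 = True ⊕ True = False
(p4 ⊕ p3) ⊕ p3 = False ⊕ True = True
¬((p4 ⊕ p3) ⊕ p3) = ¬True = False
p4 ↔ p3 = True ↔ True = True
¬((p4 ⊕ p3) ⊕ p3) ⊕ (p4 ↔ p3) = False ⊕ True = True
p3 ↔ (¬((p4 ⊕ p3) ⊕ p3) ⊕ (p4 ↔ p3)) = True ↔ True = True
(p3 ↔ (¬((p4 ⊕ p3) ⊕ p3) ⊕ (p4 ↔ p3))) ↔ p1 = True ↔ True = True
p5 ↔ p4 = False ↔ True = False
(p5 ↔ p4) ⊕ p3 = False ⊕ True = True
p4 ⊕ p1 = True ⊕ True = False
((p5 ↔ p4) ⊕ p3) ↔ (p4 ⊕ p1) = True ↔ False = False
((p3 ↔ (¬((p4 ⊕ p3) ⊕ p3) ⊕ (p4 ↔ p3))) ↔ p1) ⊕ (((p5 ↔ p4) ⊕ p3) ↔ (p4 ⊕ p1)) = True ⊕ False = True
p4 ∧ p6 = True ∧ True = True
(p4 ∧ p6) ↔ p1 = True ↔ True = True
((p4 ∧ p6) ↔ p1) ∧ p2 = True ∧ True = True
(((p3 ↔ (¬((p4 ⊕ p3) ⊕ p3) ⊕ (p4 ↔ p3))) ↔ p1) ⊕ (((p5 ↔ p4) ⊕ p3) ↔ (p4 ⊕ p1))) ⊕ (((p4 ∧ p6) ↔ p1) ∧ p2) = True ⊕ True = False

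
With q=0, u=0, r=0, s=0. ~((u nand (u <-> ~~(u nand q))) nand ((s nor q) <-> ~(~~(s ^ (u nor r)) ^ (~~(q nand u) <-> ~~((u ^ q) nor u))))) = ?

1

u nand q = 0 nand 0 = 1
~(u nand q) = ~1 = 0
~~(u nand q) = ~0 = 1
u <-> ~~(u nand q) = 0 <-> 1 = 0
u nand (u <-> ~~(u nand q)) = 0 nand 0 = 1
s nor q = 0 nor 0 = 1
u nor r = 0 nor 0 = 1
s ^ (u nor r) = 0 ^ 1 = 1
~(s ^ (u nor r)) = ~1 = 0
~~(s ^ (u nor r)) = ~0 = 1
q nand u = 0 nand 0 = 1
~(q nand u) = ~1 = 0
~~(q nand u) = ~0 = 1
u ^ q = 0 ^ 0 = 0
(u ^ q) nor u = 0 nor 0 = 1
~((u ^ q) nor u) = ~1 = 0
~~((u ^ q) nor u) = ~0 = 1
~~(q nand u) <-> ~~((u ^ q) nor u) = 1 <-> 1 = 1
~~(s ^ (u nor r)) ^ (~~(q nand u) <-> ~~((u ^ q) nor u)) = 1 ^ 1 = 0
~(~~(s ^ (u nor r)) ^ (~~(q nand u) <-> ~~((u ^ q) nor u))) = ~0 = 1
(s nor q) <-> ~(~~(s ^ (u nor r)) ^ (~~(q nand u) <-> ~~((u ^ q) nor u))) = 1 <-> 1 = 1
(u nand (u <-> ~~(u nand q))) nand ((s nor q) <-> ~(~~(s ^ (u nor r)) ^ (~~(q nand u) <-> ~~((u ^ q) nor u)))) = 1 nand 1 = 0
~((u nand (u <-> ~~(u nand q))) nand ((s nor q) <-> ~(~~(s ^ (u nor r)) ^ (~~(q nand u) <-> ~~((u ^ q) nor u))))) = ~0 = 1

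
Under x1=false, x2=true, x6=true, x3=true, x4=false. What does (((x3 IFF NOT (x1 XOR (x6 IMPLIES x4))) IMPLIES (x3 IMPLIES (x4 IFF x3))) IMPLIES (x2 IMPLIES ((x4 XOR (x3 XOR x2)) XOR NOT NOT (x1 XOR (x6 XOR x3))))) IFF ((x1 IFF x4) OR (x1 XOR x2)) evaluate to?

true

x6 IMPLIES x4 = true IMPLIES false = false
x1 XOR (x6 IMPLIES x4) = false XOR false = false
NOT (x1 XOR (x6 IMPLIES x4)) = NOT false = true
x3 IFF NOT (x1 XOR (x6 IMPLIES x4)) = true IFF true = true
x4 IFF x3 = false IFF true = false
x3 IMPLIES (x4 IFF x3) = true IMPLIES false = false
(x3 IFF NOT (x1 XOR (x6 IMPLIES x4))) IMPLIES (x3 IMPLIES (x4 IFF x3)) = true IMPLIES false = false
x3 XOR x2 = true XOR true = false
x4 XOR (x3 XOR x2) = false XOR false = false
x6 XOR x3 = true XOR true = false
x1 XOR (x6 XOR x3) = false XOR false = false
NOT (x1 XOR (x6 XOR x3)) = NOT false = true
NOT NOT (x1 XOR (x6 XOR x3)) = NOT true = false
(x4 XOR (x3 XOR x2)) XOR NOT NOT (x1 XOR (x6 XOR x3)) = false XOR false = false
x2 IMPLIES ((x4 XOR (x3 XOR x2)) XOR NOT NOT (x1 XOR (x6 XOR x3))) = true IMPLIES false = false
((x3 IFF NOT (x1 XOR (x6 IMPLIES x4))) IMPLIES (x3 IMPLIES (x4 IFF x3))) IMPLIES (x2 IMPLIES ((x4 XOR (x3 XOR x2)) XOR NOT NOT (x1 XOR (x6 XOR x3)))) = false IMPLIES false = true
x1 IFF x4 = false IFF false = true
x1 XOR x2 = false XOR true = true
(x1 IFF x4) OR (x1 XOR x2) = true OR true = true
(((x3 IFF NOT (x1 XOR (x6 IMPLIES x4))) IMPLIES (x3 IMPLIES (x4 IFF x3))) IMPLIES (x2 IMPLIES ((x4 XOR (x3 XOR x2)) XOR NOT NOT (x1 XOR (x6 XOR x3))))) IFF ((x1 IFF x4) OR (x1 XOR x2)) = true IFF true = true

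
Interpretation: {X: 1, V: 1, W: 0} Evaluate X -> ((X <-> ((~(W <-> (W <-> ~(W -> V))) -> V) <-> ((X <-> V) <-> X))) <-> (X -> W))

Substituting X=1, V=1, W=0:
W -> V = 0 -> 1 = 1
~(W -> V) = ~1 = 0
W <-> ~(W -> V) = 0 <-> 0 = 1
W <-> (W <-> ~(W -> V)) = 0 <-> 1 = 0
~(W <-> (W <-> ~(W -> V))) = ~0 = 1
~(W <-> (W <-> ~(W -> V))) -> V = 1 -> 1 = 1
X <-> V = 1 <-> 1 = 1
(X <-> V) <-> X = 1 <-> 1 = 1
(~(W <-> (W <-> ~(W -> V))) -> V) <-> ((X <-> V) <-> X) = 1 <-> 1 = 1
X <-> ((~(W <-> (W <-> ~(W -> V))) -> V) <-> ((X <-> V) <-> X)) = 1 <-> 1 = 1
X -> W = 1 -> 0 = 0
(X <-> ((~(W <-> (W <-> ~(W -> V))) -> V) <-> ((X <-> V) <-> X))) <-> (X -> W) = 1 <-> 0 = 0
X -> ((X <-> ((~(W <-> (W <-> ~(W -> V))) -> V) <-> ((X <-> V) <-> X))) <-> (X -> W)) = 1 -> 0 = 0

0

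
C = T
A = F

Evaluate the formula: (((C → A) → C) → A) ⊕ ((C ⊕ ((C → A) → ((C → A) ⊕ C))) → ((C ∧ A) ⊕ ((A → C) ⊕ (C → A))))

T

C → A = T → F = F
(C → A) → C = F → T = T
((C → A) → C) → A = T → F = F
C → A = T → F = F
C → A = T → F = F
(C → A) ⊕ C = F ⊕ T = T
(C → A) → ((C → A) ⊕ C) = F → T = T
C ⊕ ((C → A) → ((C → A) ⊕ C)) = T ⊕ T = F
C ∧ A = T ∧ F = F
A → C = F → T = T
C → A = T → F = F
(A → C) ⊕ (C → A) = T ⊕ F = T
(C ∧ A) ⊕ ((A → C) ⊕ (C → A)) = F ⊕ T = T
(C ⊕ ((C → A) → ((C → A) ⊕ C))) → ((C ∧ A) ⊕ ((A → C) ⊕ (C → A))) = F → T = T
(((C → A) → C) → A) ⊕ ((C ⊕ ((C → A) → ((C → A) ⊕ C))) → ((C ∧ A) ⊕ ((A → C) ⊕ (C → A)))) = F ⊕ T = T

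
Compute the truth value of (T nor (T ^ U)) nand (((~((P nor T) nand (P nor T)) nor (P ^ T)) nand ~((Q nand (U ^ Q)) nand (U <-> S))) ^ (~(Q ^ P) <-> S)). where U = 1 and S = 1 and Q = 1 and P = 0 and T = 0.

T ^ U = 0 ^ 1 = 1
T nor (T ^ U) = 0 nor 1 = 0
P nor T = 0 nor 0 = 1
P nor T = 0 nor 0 = 1
(P nor T) nand (P nor T) = 1 nand 1 = 0
~((P nor T) nand (P nor T)) = ~0 = 1
P ^ T = 0 ^ 0 = 0
~((P nor T) nand (P nor T)) nor (P ^ T) = 1 nor 0 = 0
U ^ Q = 1 ^ 1 = 0
Q nand (U ^ Q) = 1 nand 0 = 1
U <-> S = 1 <-> 1 = 1
(Q nand (U ^ Q)) nand (U <-> S) = 1 nand 1 = 0
~((Q nand (U ^ Q)) nand (U <-> S)) = ~0 = 1
(~((P nor T) nand (P nor T)) nor (P ^ T)) nand ~((Q nand (U ^ Q)) nand (U <-> S)) = 0 nand 1 = 1
Q ^ P = 1 ^ 0 = 1
~(Q ^ P) = ~1 = 0
~(Q ^ P) <-> S = 0 <-> 1 = 0
((~((P nor T) nand (P nor T)) nor (P ^ T)) nand ~((Q nand (U ^ Q)) nand (U <-> S))) ^ (~(Q ^ P) <-> S) = 1 ^ 0 = 1
(T nor (T ^ U)) nand (((~((P nor T) nand (P nor T)) nor (P ^ T)) nand ~((Q nand (U ^ Q)) nand (U <-> S))) ^ (~(Q ^ P) <-> S)) = 0 nand 1 = 1

1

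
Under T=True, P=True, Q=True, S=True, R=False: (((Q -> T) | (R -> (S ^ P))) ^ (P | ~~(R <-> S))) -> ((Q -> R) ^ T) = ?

True

Q -> T = True -> True = True
S ^ P = True ^ True = False
R -> (S ^ P) = False -> False = True
(Q -> T) | (R -> (S ^ P)) = True | True = True
R <-> S = False <-> True = False
~(R <-> S) = ~False = True
~~(R <-> S) = ~True = False
P | ~~(R <-> S) = True | False = True
((Q -> T) | (R -> (S ^ P))) ^ (P | ~~(R <-> S)) = True ^ True = False
Q -> R = True -> False = False
(Q -> R) ^ T = False ^ True = True
(((Q -> T) | (R -> (S ^ P))) ^ (P | ~~(R <-> S))) -> ((Q -> R) ^ T) = False -> True = True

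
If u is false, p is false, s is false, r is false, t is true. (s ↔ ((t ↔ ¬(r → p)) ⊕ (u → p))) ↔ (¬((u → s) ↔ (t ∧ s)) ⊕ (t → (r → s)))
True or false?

True

r → p = False → False = True
¬(r → p) = ¬True = False
t ↔ ¬(r → p) = True ↔ False = False
u → p = False → False = True
(t ↔ ¬(r → p)) ⊕ (u → p) = False ⊕ True = True
s ↔ ((t ↔ ¬(r → p)) ⊕ (u → p)) = False ↔ True = False
u → s = False → False = True
t ∧ s = True ∧ False = False
(u → s) ↔ (t ∧ s) = True ↔ False = False
¬((u → s) ↔ (t ∧ s)) = ¬False = True
r → s = False → False = True
t → (r → s) = True → True = True
¬((u → s) ↔ (t ∧ s)) ⊕ (t → (r → s)) = True ⊕ True = False
(s ↔ ((t ↔ ¬(r → p)) ⊕ (u → p))) ↔ (¬((u → s) ↔ (t ∧ s)) ⊕ (t → (r → s))) = False ↔ False = True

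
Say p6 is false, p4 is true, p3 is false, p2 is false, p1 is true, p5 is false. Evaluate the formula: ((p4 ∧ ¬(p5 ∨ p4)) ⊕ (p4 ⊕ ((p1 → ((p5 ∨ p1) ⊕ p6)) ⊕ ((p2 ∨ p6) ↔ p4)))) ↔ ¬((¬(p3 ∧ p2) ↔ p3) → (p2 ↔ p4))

True

Substituting p6=False, p4=True, p3=False, p2=False, p1=True, p5=False:
p5 ∨ p4 = False ∨ True = True
¬(p5 ∨ p4) = ¬True = False
p4 ∧ ¬(p5 ∨ p4) = True ∧ False = False
p5 ∨ p1 = False ∨ True = True
(p5 ∨ p1) ⊕ p6 = True ⊕ False = True
p1 → ((p5 ∨ p1) ⊕ p6) = True → True = True
p2 ∨ p6 = False ∨ False = False
(p2 ∨ p6) ↔ p4 = False ↔ True = False
(p1 → ((p5 ∨ p1) ⊕ p6)) ⊕ ((p2 ∨ p6) ↔ p4) = True ⊕ False = True
p4 ⊕ ((p1 → ((p5 ∨ p1) ⊕ p6)) ⊕ ((p2 ∨ p6) ↔ p4)) = True ⊕ True = False
(p4 ∧ ¬(p5 ∨ p4)) ⊕ (p4 ⊕ ((p1 → ((p5 ∨ p1) ⊕ p6)) ⊕ ((p2 ∨ p6) ↔ p4))) = False ⊕ False = False
p3 ∧ p2 = False ∧ False = False
¬(p3 ∧ p2) = ¬False = True
¬(p3 ∧ p2) ↔ p3 = True ↔ False = False
p2 ↔ p4 = False ↔ True = False
(¬(p3 ∧ p2) ↔ p3) → (p2 ↔ p4) = False → False = True
¬((¬(p3 ∧ p2) ↔ p3) → (p2 ↔ p4)) = ¬True = False
((p4 ∧ ¬(p5 ∨ p4)) ⊕ (p4 ⊕ ((p1 → ((p5 ∨ p1) ⊕ p6)) ⊕ ((p2 ∨ p6) ↔ p4)))) ↔ ¬((¬(p3 ∧ p2) ↔ p3) → (p2 ↔ p4)) = False ↔ False = True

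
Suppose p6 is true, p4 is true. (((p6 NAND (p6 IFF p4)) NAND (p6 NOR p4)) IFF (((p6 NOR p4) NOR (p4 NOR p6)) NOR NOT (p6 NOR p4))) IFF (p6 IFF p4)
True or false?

p6 IFF p4 = True IFF True = True
p6 NAND (p6 IFF p4) = True NAND True = False
p6 NOR p4 = True NOR True = False
(p6 NAND (p6 IFF p4)) NAND (p6 NOR p4) = False NAND False = True
p6 NOR p4 = True NOR True = False
p4 NOR p6 = True NOR True = False
(p6 NOR p4) NOR (p4 NOR p6) = False NOR False = True
p6 NOR p4 = True NOR True = False
NOT (p6 NOR p4) = NOT False = True
((p6 NOR p4) NOR (p4 NOR p6)) NOR NOT (p6 NOR p4) = True NOR True = False
((p6 NAND (p6 IFF p4)) NAND (p6 NOR p4)) IFF (((p6 NOR p4) NOR (p4 NOR p6)) NOR NOT (p6 NOR p4)) = True IFF False = False
p6 IFF p4 = True IFF True = True
(((p6 NAND (p6 IFF p4)) NAND (p6 NOR p4)) IFF (((p6 NOR p4) NOR (p4 NOR p6)) NOR NOT (p6 NOR p4))) IFF (p6 IFF p4) = False IFF True = False

False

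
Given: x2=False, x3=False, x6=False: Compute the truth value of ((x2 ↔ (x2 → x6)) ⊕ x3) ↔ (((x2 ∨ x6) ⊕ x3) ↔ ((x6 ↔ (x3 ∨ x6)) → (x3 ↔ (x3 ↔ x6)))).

False

x2 → x6 = False → False = True
x2 ↔ (x2 → x6) = False ↔ True = False
(x2 ↔ (x2 → x6)) ⊕ x3 = False ⊕ False = False
x2 ∨ x6 = False ∨ False = False
(x2 ∨ x6) ⊕ x3 = False ⊕ False = False
x3 ∨ x6 = False ∨ False = False
x6 ↔ (x3 ∨ x6) = False ↔ False = True
x3 ↔ x6 = False ↔ False = True
x3 ↔ (x3 ↔ x6) = False ↔ True = False
(x6 ↔ (x3 ∨ x6)) → (x3 ↔ (x3 ↔ x6)) = True → False = False
((x2 ∨ x6) ⊕ x3) ↔ ((x6 ↔ (x3 ∨ x6)) → (x3 ↔ (x3 ↔ x6))) = False ↔ False = True
((x2 ↔ (x2 → x6)) ⊕ x3) ↔ (((x2 ∨ x6) ⊕ x3) ↔ ((x6 ↔ (x3 ∨ x6)) → (x3 ↔ (x3 ↔ x6)))) = False ↔ True = False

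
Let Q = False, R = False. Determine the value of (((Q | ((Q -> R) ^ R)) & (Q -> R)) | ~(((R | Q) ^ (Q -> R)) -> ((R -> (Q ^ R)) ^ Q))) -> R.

Q -> R = False -> False = True
(Q -> R) ^ R = True ^ False = True
Q | ((Q -> R) ^ R) = False | True = True
Q -> R = False -> False = True
(Q | ((Q -> R) ^ R)) & (Q -> R) = True & True = True
R | Q = False | False = False
Q -> R = False -> False = True
(R | Q) ^ (Q -> R) = False ^ True = True
Q ^ R = False ^ False = False
R -> (Q ^ R) = False -> False = True
(R -> (Q ^ R)) ^ Q = True ^ False = True
((R | Q) ^ (Q -> R)) -> ((R -> (Q ^ R)) ^ Q) = True -> True = True
~(((R | Q) ^ (Q -> R)) -> ((R -> (Q ^ R)) ^ Q)) = ~True = False
((Q | ((Q -> R) ^ R)) & (Q -> R)) | ~(((R | Q) ^ (Q -> R)) -> ((R -> (Q ^ R)) ^ Q)) = True | False = True
(((Q | ((Q -> R) ^ R)) & (Q -> R)) | ~(((R | Q) ^ (Q -> R)) -> ((R -> (Q ^ R)) ^ Q))) -> R = True -> False = False

False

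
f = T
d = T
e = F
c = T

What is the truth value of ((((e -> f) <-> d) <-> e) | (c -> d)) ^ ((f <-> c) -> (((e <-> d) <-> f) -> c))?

F

Substituting f=T, d=T, e=F, c=T:
e -> f = F -> T = T
(e -> f) <-> d = T <-> T = T
((e -> f) <-> d) <-> e = T <-> F = F
c -> d = T -> T = T
(((e -> f) <-> d) <-> e) | (c -> d) = F | T = T
f <-> c = T <-> T = T
e <-> d = F <-> T = F
(e <-> d) <-> f = F <-> T = F
((e <-> d) <-> f) -> c = F -> T = T
(f <-> c) -> (((e <-> d) <-> f) -> c) = T -> T = T
((((e -> f) <-> d) <-> e) | (c -> d)) ^ ((f <-> c) -> (((e <-> d) <-> f) -> c)) = T ^ T = F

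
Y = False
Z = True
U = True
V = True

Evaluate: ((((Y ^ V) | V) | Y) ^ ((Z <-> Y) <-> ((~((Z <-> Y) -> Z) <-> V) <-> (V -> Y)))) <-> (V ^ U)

Y ^ V = False ^ True = True
(Y ^ V) | V = True | True = True
((Y ^ V) | V) | Y = True | False = True
Z <-> Y = True <-> False = False
Z <-> Y = True <-> False = False
(Z <-> Y) -> Z = False -> True = True
~((Z <-> Y) -> Z) = ~True = False
~((Z <-> Y) -> Z) <-> V = False <-> True = False
V -> Y = True -> False = False
(~((Z <-> Y) -> Z) <-> V) <-> (V -> Y) = False <-> False = True
(Z <-> Y) <-> ((~((Z <-> Y) -> Z) <-> V) <-> (V -> Y)) = False <-> True = False
(((Y ^ V) | V) | Y) ^ ((Z <-> Y) <-> ((~((Z <-> Y) -> Z) <-> V) <-> (V -> Y))) = True ^ False = True
V ^ U = True ^ True = False
((((Y ^ V) | V) | Y) ^ ((Z <-> Y) <-> ((~((Z <-> Y) -> Z) <-> V) <-> (V -> Y)))) <-> (V ^ U) = True <-> False = False

False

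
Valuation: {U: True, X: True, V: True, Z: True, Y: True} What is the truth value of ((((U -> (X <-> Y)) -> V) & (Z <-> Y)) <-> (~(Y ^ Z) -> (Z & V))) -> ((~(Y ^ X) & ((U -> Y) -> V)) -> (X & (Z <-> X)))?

Substituting U=True, X=True, V=True, Z=True, Y=True:
X <-> Y = True <-> True = True
U -> (X <-> Y) = True -> True = True
(U -> (X <-> Y)) -> V = True -> True = True
Z <-> Y = True <-> True = True
((U -> (X <-> Y)) -> V) & (Z <-> Y) = True & True = True
Y ^ Z = True ^ True = False
~(Y ^ Z) = ~False = True
Z & V = True & True = True
~(Y ^ Z) -> (Z & V) = True -> True = True
(((U -> (X <-> Y)) -> V) & (Z <-> Y)) <-> (~(Y ^ Z) -> (Z & V)) = True <-> True = True
Y ^ X = True ^ True = False
~(Y ^ X) = ~False = True
U -> Y = True -> True = True
(U -> Y) -> V = True -> True = True
~(Y ^ X) & ((U -> Y) -> V) = True & True = True
Z <-> X = True <-> True = True
X & (Z <-> X) = True & True = True
(~(Y ^ X) & ((U -> Y) -> V)) -> (X & (Z <-> X)) = True -> True = True
((((U -> (X <-> Y)) -> V) & (Z <-> Y)) <-> (~(Y ^ Z) -> (Z & V))) -> ((~(Y ^ X) & ((U -> Y) -> V)) -> (X & (Z <-> X))) = True -> True = True

True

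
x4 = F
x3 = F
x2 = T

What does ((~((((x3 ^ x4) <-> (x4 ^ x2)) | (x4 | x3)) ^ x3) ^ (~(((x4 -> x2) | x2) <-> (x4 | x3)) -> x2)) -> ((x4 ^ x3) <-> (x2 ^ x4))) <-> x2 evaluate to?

x3 ^ x4 = F ^ F = F
x4 ^ x2 = F ^ T = T
(x3 ^ x4) <-> (x4 ^ x2) = F <-> T = F
x4 | x3 = F | F = F
((x3 ^ x4) <-> (x4 ^ x2)) | (x4 | x3) = F | F = F
(((x3 ^ x4) <-> (x4 ^ x2)) | (x4 | x3)) ^ x3 = F ^ F = F
~((((x3 ^ x4) <-> (x4 ^ x2)) | (x4 | x3)) ^ x3) = ~F = T
x4 -> x2 = F -> T = T
(x4 -> x2) | x2 = T | T = T
x4 | x3 = F | F = F
((x4 -> x2) | x2) <-> (x4 | x3) = T <-> F = F
~(((x4 -> x2) | x2) <-> (x4 | x3)) = ~F = T
~(((x4 -> x2) | x2) <-> (x4 | x3)) -> x2 = T -> T = T
~((((x3 ^ x4) <-> (x4 ^ x2)) | (x4 | x3)) ^ x3) ^ (~(((x4 -> x2) | x2) <-> (x4 | x3)) -> x2) = T ^ T = F
x4 ^ x3 = F ^ F = F
x2 ^ x4 = T ^ F = T
(x4 ^ x3) <-> (x2 ^ x4) = F <-> T = F
(~((((x3 ^ x4) <-> (x4 ^ x2)) | (x4 | x3)) ^ x3) ^ (~(((x4 -> x2) | x2) <-> (x4 | x3)) -> x2)) -> ((x4 ^ x3) <-> (x2 ^ x4)) = F -> F = T
((~((((x3 ^ x4) <-> (x4 ^ x2)) | (x4 | x3)) ^ x3) ^ (~(((x4 -> x2) | x2) <-> (x4 | x3)) -> x2)) -> ((x4 ^ x3) <-> (x2 ^ x4))) <-> x2 = T <-> T = T

T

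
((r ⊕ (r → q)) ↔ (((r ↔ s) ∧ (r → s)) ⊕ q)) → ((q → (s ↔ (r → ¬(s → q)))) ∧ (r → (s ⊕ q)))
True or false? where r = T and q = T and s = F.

r → q = T → T = T
r ⊕ (r → q) = T ⊕ T = F
r ↔ s = T ↔ F = F
r → s = T → F = F
(r ↔ s) ∧ (r → s) = F ∧ F = F
((r ↔ s) ∧ (r → s)) ⊕ q = F ⊕ T = T
(r ⊕ (r → q)) ↔ (((r ↔ s) ∧ (r → s)) ⊕ q) = F ↔ T = F
s → q = F → T = T
¬(s → q) = ¬T = F
r → ¬(s → q) = T → F = F
s ↔ (r → ¬(s → q)) = F ↔ F = T
q → (s ↔ (r → ¬(s → q))) = T → T = T
s ⊕ q = F ⊕ T = T
r → (s ⊕ q) = T → T = T
(q → (s ↔ (r → ¬(s → q)))) ∧ (r → (s ⊕ q)) = T ∧ T = T
((r ⊕ (r → q)) ↔ (((r ↔ s) ∧ (r → s)) ⊕ q)) → ((q → (s ↔ (r → ¬(s → q)))) ∧ (r → (s ⊕ q))) = F → T = T

T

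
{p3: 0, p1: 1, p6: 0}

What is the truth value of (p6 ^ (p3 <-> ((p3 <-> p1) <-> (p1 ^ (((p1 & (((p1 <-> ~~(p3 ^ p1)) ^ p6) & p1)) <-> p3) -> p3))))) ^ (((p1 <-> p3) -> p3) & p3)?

0

p3 <-> p1 = 0 <-> 1 = 0
p3 ^ p1 = 0 ^ 1 = 1
~(p3 ^ p1) = ~1 = 0
~~(p3 ^ p1) = ~0 = 1
p1 <-> ~~(p3 ^ p1) = 1 <-> 1 = 1
(p1 <-> ~~(p3 ^ p1)) ^ p6 = 1 ^ 0 = 1
((p1 <-> ~~(p3 ^ p1)) ^ p6) & p1 = 1 & 1 = 1
p1 & (((p1 <-> ~~(p3 ^ p1)) ^ p6) & p1) = 1 & 1 = 1
(p1 & (((p1 <-> ~~(p3 ^ p1)) ^ p6) & p1)) <-> p3 = 1 <-> 0 = 0
((p1 & (((p1 <-> ~~(p3 ^ p1)) ^ p6) & p1)) <-> p3) -> p3 = 0 -> 0 = 1
p1 ^ (((p1 & (((p1 <-> ~~(p3 ^ p1)) ^ p6) & p1)) <-> p3) -> p3) = 1 ^ 1 = 0
(p3 <-> p1) <-> (p1 ^ (((p1 & (((p1 <-> ~~(p3 ^ p1)) ^ p6) & p1)) <-> p3) -> p3)) = 0 <-> 0 = 1
p3 <-> ((p3 <-> p1) <-> (p1 ^ (((p1 & (((p1 <-> ~~(p3 ^ p1)) ^ p6) & p1)) <-> p3) -> p3))) = 0 <-> 1 = 0
p6 ^ (p3 <-> ((p3 <-> p1) <-> (p1 ^ (((p1 & (((p1 <-> ~~(p3 ^ p1)) ^ p6) & p1)) <-> p3) -> p3)))) = 0 ^ 0 = 0
p1 <-> p3 = 1 <-> 0 = 0
(p1 <-> p3) -> p3 = 0 -> 0 = 1
((p1 <-> p3) -> p3) & p3 = 1 & 0 = 0
(p6 ^ (p3 <-> ((p3 <-> p1) <-> (p1 ^ (((p1 & (((p1 <-> ~~(p3 ^ p1)) ^ p6) & p1)) <-> p3) -> p3))))) ^ (((p1 <-> p3) -> p3) & p3) = 0 ^ 0 = 0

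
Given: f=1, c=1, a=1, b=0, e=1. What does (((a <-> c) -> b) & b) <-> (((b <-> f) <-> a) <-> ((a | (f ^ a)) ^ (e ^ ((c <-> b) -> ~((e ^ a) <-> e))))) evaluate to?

1

a <-> c = 1 <-> 1 = 1
(a <-> c) -> b = 1 -> 0 = 0
((a <-> c) -> b) & b = 0 & 0 = 0
b <-> f = 0 <-> 1 = 0
(b <-> f) <-> a = 0 <-> 1 = 0
f ^ a = 1 ^ 1 = 0
a | (f ^ a) = 1 | 0 = 1
c <-> b = 1 <-> 0 = 0
e ^ a = 1 ^ 1 = 0
(e ^ a) <-> e = 0 <-> 1 = 0
~((e ^ a) <-> e) = ~0 = 1
(c <-> b) -> ~((e ^ a) <-> e) = 0 -> 1 = 1
e ^ ((c <-> b) -> ~((e ^ a) <-> e)) = 1 ^ 1 = 0
(a | (f ^ a)) ^ (e ^ ((c <-> b) -> ~((e ^ a) <-> e))) = 1 ^ 0 = 1
((b <-> f) <-> a) <-> ((a | (f ^ a)) ^ (e ^ ((c <-> b) -> ~((e ^ a) <-> e)))) = 0 <-> 1 = 0
(((a <-> c) -> b) & b) <-> (((b <-> f) <-> a) <-> ((a | (f ^ a)) ^ (e ^ ((c <-> b) -> ~((e ^ a) <-> e))))) = 0 <-> 0 = 1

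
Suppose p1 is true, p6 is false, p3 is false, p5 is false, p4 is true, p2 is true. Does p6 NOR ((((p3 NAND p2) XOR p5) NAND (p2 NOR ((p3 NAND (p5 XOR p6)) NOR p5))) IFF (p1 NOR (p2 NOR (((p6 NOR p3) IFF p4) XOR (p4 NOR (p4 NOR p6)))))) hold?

T

p3 NAND p2 = F NAND T = T
(p3 NAND p2) XOR p5 = T XOR F = T
p5 XOR p6 = F XOR F = F
p3 NAND (p5 XOR p6) = F NAND F = T
(p3 NAND (p5 XOR p6)) NOR p5 = T NOR F = F
p2 NOR ((p3 NAND (p5 XOR p6)) NOR p5) = T NOR F = F
((p3 NAND p2) XOR p5) NAND (p2 NOR ((p3 NAND (p5 XOR p6)) NOR p5)) = T NAND F = T
p6 NOR p3 = F NOR F = T
(p6 NOR p3) IFF p4 = T IFF T = T
p4 NOR p6 = T NOR F = F
p4 NOR (p4 NOR p6) = T NOR F = F
((p6 NOR p3) IFF p4) XOR (p4 NOR (p4 NOR p6)) = T XOR F = T
p2 NOR (((p6 NOR p3) IFF p4) XOR (p4 NOR (p4 NOR p6))) = T NOR T = F
p1 NOR (p2 NOR (((p6 NOR p3) IFF p4) XOR (p4 NOR (p4 NOR p6)))) = T NOR F = F
(((p3 NAND p2) XOR p5) NAND (p2 NOR ((p3 NAND (p5 XOR p6)) NOR p5))) IFF (p1 NOR (p2 NOR (((p6 NOR p3) IFF p4) XOR (p4 NOR (p4 NOR p6))))) = T IFF F = F
p6 NOR ((((p3 NAND p2) XOR p5) NAND (p2 NOR ((p3 NAND (p5 XOR p6)) NOR p5))) IFF (p1 NOR (p2 NOR (((p6 NOR p3) IFF p4) XOR (p4 NOR (p4 NOR p6)))))) = F NOR F = T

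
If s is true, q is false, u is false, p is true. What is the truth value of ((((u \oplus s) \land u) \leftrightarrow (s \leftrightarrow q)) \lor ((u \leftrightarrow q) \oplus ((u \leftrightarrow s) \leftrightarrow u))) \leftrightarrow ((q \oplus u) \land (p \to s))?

\text{False}

u \oplus s = \text{False} \oplus \text{True} = \text{True}
(u \oplus s) \land u = \text{True} \land \text{False} = \text{False}
s \leftrightarrow q = \text{True} \leftrightarrow \text{False} = \text{False}
((u \oplus s) \land u) \leftrightarrow (s \leftrightarrow q) = \text{False} \leftrightarrow \text{False} = \text{True}
u \leftrightarrow q = \text{False} \leftrightarrow \text{False} = \text{True}
u \leftrightarrow s = \text{False} \leftrightarrow \text{True} = \text{False}
(u \leftrightarrow s) \leftrightarrow u = \text{False} \leftrightarrow \text{False} = \text{True}
(u \leftrightarrow q) \oplus ((u \leftrightarrow s) \leftrightarrow u) = \text{True} \oplus \text{True} = \text{False}
(((u \oplus s) \land u) \leftrightarrow (s \leftrightarrow q)) \lor ((u \leftrightarrow q) \oplus ((u \leftrightarrow s) \leftrightarrow u)) = \text{True} \lor \text{False} = \text{True}
q \oplus u = \text{False} \oplus \text{False} = \text{False}
p \to s = \text{True} \to \text{True} = \text{True}
(q \oplus u) \land (p \to s) = \text{False} \land \text{True} = \text{False}
((((u \oplus s) \land u) \leftrightarrow (s \leftrightarrow q)) \lor ((u \leftrightarrow q) \oplus ((u \leftrightarrow s) \leftrightarrow u))) \leftrightarrow ((q \oplus u) \land (p \to s)) = \text{True} \leftrightarrow \text{False} = \text{False}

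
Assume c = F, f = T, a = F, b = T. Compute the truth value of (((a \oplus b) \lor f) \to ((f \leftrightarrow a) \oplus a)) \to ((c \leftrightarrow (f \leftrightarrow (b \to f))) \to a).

T

a \oplus b = F \oplus T = T
(a \oplus b) \lor f = T \lor T = T
f \leftrightarrow a = T \leftrightarrow F = F
(f \leftrightarrow a) \oplus a = F \oplus F = F
((a \oplus b) \lor f) \to ((f \leftrightarrow a) \oplus a) = T \to F = F
b \to f = T \to T = T
f \leftrightarrow (b \to f) = T \leftrightarrow T = T
c \leftrightarrow (f \leftrightarrow (b \to f)) = F \leftrightarrow T = F
(c \leftrightarrow (f \leftrightarrow (b \to f))) \to a = F \to F = T
(((a \oplus b) \lor f) \to ((f \leftrightarrow a) \oplus a)) \to ((c \leftrightarrow (f \leftrightarrow (b \to f))) \to a) = F \to T = T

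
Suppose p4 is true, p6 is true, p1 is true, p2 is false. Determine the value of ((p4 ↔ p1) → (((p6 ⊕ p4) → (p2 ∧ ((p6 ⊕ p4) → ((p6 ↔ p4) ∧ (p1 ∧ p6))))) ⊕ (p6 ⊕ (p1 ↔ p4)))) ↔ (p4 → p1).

p4 ↔ p1 = True ↔ True = True
p6 ⊕ p4 = True ⊕ True = False
p6 ⊕ p4 = True ⊕ True = False
p6 ↔ p4 = True ↔ True = True
p1 ∧ p6 = True ∧ True = True
(p6 ↔ p4) ∧ (p1 ∧ p6) = True ∧ True = True
(p6 ⊕ p4) → ((p6 ↔ p4) ∧ (p1 ∧ p6)) = False → True = True
p2 ∧ ((p6 ⊕ p4) → ((p6 ↔ p4) ∧ (p1 ∧ p6))) = False ∧ True = False
(p6 ⊕ p4) → (p2 ∧ ((p6 ⊕ p4) → ((p6 ↔ p4) ∧ (p1 ∧ p6)))) = False → False = True
p1 ↔ p4 = True ↔ True = True
p6 ⊕ (p1 ↔ p4) = True ⊕ True = False
((p6 ⊕ p4) → (p2 ∧ ((p6 ⊕ p4) → ((p6 ↔ p4) ∧ (p1 ∧ p6))))) ⊕ (p6 ⊕ (p1 ↔ p4)) = True ⊕ False = True
(p4 ↔ p1) → (((p6 ⊕ p4) → (p2 ∧ ((p6 ⊕ p4) → ((p6 ↔ p4) ∧ (p1 ∧ p6))))) ⊕ (p6 ⊕ (p1 ↔ p4))) = True → True = True
p4 → p1 = True → True = True
((p4 ↔ p1) → (((p6 ⊕ p4) → (p2 ∧ ((p6 ⊕ p4) → ((p6 ↔ p4) ∧ (p1 ∧ p6))))) ⊕ (p6 ⊕ (p1 ↔ p4)))) ↔ (p4 → p1) = True ↔ True = True

True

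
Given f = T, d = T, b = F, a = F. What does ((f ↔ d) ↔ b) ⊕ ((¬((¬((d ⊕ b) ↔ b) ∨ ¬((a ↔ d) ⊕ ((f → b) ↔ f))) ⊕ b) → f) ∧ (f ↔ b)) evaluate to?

f ↔ d = T ↔ T = T
(f ↔ d) ↔ b = T ↔ F = F
d ⊕ b = T ⊕ F = T
(d ⊕ b) ↔ b = T ↔ F = F
¬((d ⊕ b) ↔ b) = ¬F = T
a ↔ d = F ↔ T = F
f → b = T → F = F
(f → b) ↔ f = F ↔ T = F
(a ↔ d) ⊕ ((f → b) ↔ f) = F ⊕ F = F
¬((a ↔ d) ⊕ ((f → b) ↔ f)) = ¬F = T
¬((d ⊕ b) ↔ b) ∨ ¬((a ↔ d) ⊕ ((f → b) ↔ f)) = T ∨ T = T
(¬((d ⊕ b) ↔ b) ∨ ¬((a ↔ d) ⊕ ((f → b) ↔ f))) ⊕ b = T ⊕ F = T
¬((¬((d ⊕ b) ↔ b) ∨ ¬((a ↔ d) ⊕ ((f → b) ↔ f))) ⊕ b) = ¬T = F
¬((¬((d ⊕ b) ↔ b) ∨ ¬((a ↔ d) ⊕ ((f → b) ↔ f))) ⊕ b) → f = F → T = T
f ↔ b = T ↔ F = F
(¬((¬((d ⊕ b) ↔ b) ∨ ¬((a ↔ d) ⊕ ((f → b) ↔ f))) ⊕ b) → f) ∧ (f ↔ b) = T ∧ F = F
((f ↔ d) ↔ b) ⊕ ((¬((¬((d ⊕ b) ↔ b) ∨ ¬((a ↔ d) ⊕ ((f → b) ↔ f))) ⊕ b) → f) ∧ (f ↔ b)) = F ⊕ F = F

F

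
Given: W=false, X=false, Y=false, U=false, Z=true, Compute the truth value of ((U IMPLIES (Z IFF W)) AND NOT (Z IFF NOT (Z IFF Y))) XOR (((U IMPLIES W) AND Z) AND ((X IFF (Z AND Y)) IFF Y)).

false

Substituting W=false, X=false, Y=false, U=false, Z=true:
Z IFF W = true IFF false = false
U IMPLIES (Z IFF W) = false IMPLIES false = true
Z IFF Y = true IFF false = false
NOT (Z IFF Y) = NOT false = true
Z IFF NOT (Z IFF Y) = true IFF true = true
NOT (Z IFF NOT (Z IFF Y)) = NOT true = false
(U IMPLIES (Z IFF W)) AND NOT (Z IFF NOT (Z IFF Y)) = true AND false = false
U IMPLIES W = false IMPLIES false = true
(U IMPLIES W) AND Z = true AND true = true
Z AND Y = true AND false = false
X IFF (Z AND Y) = false IFF false = true
(X IFF (Z AND Y)) IFF Y = true IFF false = false
((U IMPLIES W) AND Z) AND ((X IFF (Z AND Y)) IFF Y) = true AND false = false
((U IMPLIES (Z IFF W)) AND NOT (Z IFF NOT (Z IFF Y))) XOR (((U IMPLIES W) AND Z) AND ((X IFF (Z AND Y)) IFF Y)) = false XOR false = false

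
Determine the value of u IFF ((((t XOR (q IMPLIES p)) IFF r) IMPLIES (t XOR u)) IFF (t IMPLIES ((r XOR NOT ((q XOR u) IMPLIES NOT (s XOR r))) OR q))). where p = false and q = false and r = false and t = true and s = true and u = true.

false

q IMPLIES p = false IMPLIES false = true
t XOR (q IMPLIES p) = true XOR true = false
(t XOR (q IMPLIES p)) IFF r = false IFF false = true
t XOR u = true XOR true = false
((t XOR (q IMPLIES p)) IFF r) IMPLIES (t XOR u) = true IMPLIES false = false
q XOR u = false XOR true = true
s XOR r = true XOR false = true
NOT (s XOR r) = NOT true = false
(q XOR u) IMPLIES NOT (s XOR r) = true IMPLIES false = false
NOT ((q XOR u) IMPLIES NOT (s XOR r)) = NOT false = true
r XOR NOT ((q XOR u) IMPLIES NOT (s XOR r)) = false XOR true = true
(r XOR NOT ((q XOR u) IMPLIES NOT (s XOR r))) OR q = true OR false = true
t IMPLIES ((r XOR NOT ((q XOR u) IMPLIES NOT (s XOR r))) OR q) = true IMPLIES true = true
(((t XOR (q IMPLIES p)) IFF r) IMPLIES (t XOR u)) IFF (t IMPLIES ((r XOR NOT ((q XOR u) IMPLIES NOT (s XOR r))) OR q)) = false IFF true = false
u IFF ((((t XOR (q IMPLIES p)) IFF r) IMPLIES (t XOR u)) IFF (t IMPLIES ((r XOR NOT ((q XOR u) IMPLIES NOT (s XOR r))) OR q))) = true IFF false = false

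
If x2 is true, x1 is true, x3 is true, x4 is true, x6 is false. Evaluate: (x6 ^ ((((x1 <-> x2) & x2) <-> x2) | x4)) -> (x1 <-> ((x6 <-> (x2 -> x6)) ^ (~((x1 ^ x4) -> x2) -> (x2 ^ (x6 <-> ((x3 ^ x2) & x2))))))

x1 <-> x2 = True <-> True = True
(x1 <-> x2) & x2 = True & True = True
((x1 <-> x2) & x2) <-> x2 = True <-> True = True
(((x1 <-> x2) & x2) <-> x2) | x4 = True | True = True
x6 ^ ((((x1 <-> x2) & x2) <-> x2) | x4) = False ^ True = True
x2 -> x6 = True -> False = False
x6 <-> (x2 -> x6) = False <-> False = True
x1 ^ x4 = True ^ True = False
(x1 ^ x4) -> x2 = False -> True = True
~((x1 ^ x4) -> x2) = ~True = False
x3 ^ x2 = True ^ True = False
(x3 ^ x2) & x2 = False & True = False
x6 <-> ((x3 ^ x2) & x2) = False <-> False = True
x2 ^ (x6 <-> ((x3 ^ x2) & x2)) = True ^ True = False
~((x1 ^ x4) -> x2) -> (x2 ^ (x6 <-> ((x3 ^ x2) & x2))) = False -> False = True
(x6 <-> (x2 -> x6)) ^ (~((x1 ^ x4) -> x2) -> (x2 ^ (x6 <-> ((x3 ^ x2) & x2)))) = True ^ True = False
x1 <-> ((x6 <-> (x2 -> x6)) ^ (~((x1 ^ x4) -> x2) -> (x2 ^ (x6 <-> ((x3 ^ x2) & x2))))) = True <-> False = False
(x6 ^ ((((x1 <-> x2) & x2) <-> x2) | x4)) -> (x1 <-> ((x6 <-> (x2 -> x6)) ^ (~((x1 ^ x4) -> x2) -> (x2 ^ (x6 <-> ((x3 ^ x2) & x2)))))) = True -> False = False

False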